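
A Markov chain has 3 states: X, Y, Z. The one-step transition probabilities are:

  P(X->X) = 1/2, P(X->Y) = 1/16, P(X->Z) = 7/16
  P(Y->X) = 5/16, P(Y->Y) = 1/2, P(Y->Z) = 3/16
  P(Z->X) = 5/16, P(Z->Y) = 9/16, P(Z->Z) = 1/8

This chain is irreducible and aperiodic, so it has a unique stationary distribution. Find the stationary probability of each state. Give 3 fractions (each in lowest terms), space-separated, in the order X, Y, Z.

The stationary distribution satisfies pi = pi * P, i.e.:
  pi_X = 1/2*pi_X + 5/16*pi_Y + 5/16*pi_Z
  pi_Y = 1/16*pi_X + 1/2*pi_Y + 9/16*pi_Z
  pi_Z = 7/16*pi_X + 3/16*pi_Y + 1/8*pi_Z
with normalization: pi_X + pi_Y + pi_Z = 1.

Using the first 2 balance equations plus normalization, the linear system A*pi = b is:
  [-1/2, 5/16, 5/16] . pi = 0
  [1/16, -1/2, 9/16] . pi = 0
  [1, 1, 1] . pi = 1

Solving yields:
  pi_X = 5/13
  pi_Y = 77/221
  pi_Z = 59/221

Verification (pi * P):
  5/13*1/2 + 77/221*5/16 + 59/221*5/16 = 5/13 = pi_X  (ok)
  5/13*1/16 + 77/221*1/2 + 59/221*9/16 = 77/221 = pi_Y  (ok)
  5/13*7/16 + 77/221*3/16 + 59/221*1/8 = 59/221 = pi_Z  (ok)

Answer: 5/13 77/221 59/221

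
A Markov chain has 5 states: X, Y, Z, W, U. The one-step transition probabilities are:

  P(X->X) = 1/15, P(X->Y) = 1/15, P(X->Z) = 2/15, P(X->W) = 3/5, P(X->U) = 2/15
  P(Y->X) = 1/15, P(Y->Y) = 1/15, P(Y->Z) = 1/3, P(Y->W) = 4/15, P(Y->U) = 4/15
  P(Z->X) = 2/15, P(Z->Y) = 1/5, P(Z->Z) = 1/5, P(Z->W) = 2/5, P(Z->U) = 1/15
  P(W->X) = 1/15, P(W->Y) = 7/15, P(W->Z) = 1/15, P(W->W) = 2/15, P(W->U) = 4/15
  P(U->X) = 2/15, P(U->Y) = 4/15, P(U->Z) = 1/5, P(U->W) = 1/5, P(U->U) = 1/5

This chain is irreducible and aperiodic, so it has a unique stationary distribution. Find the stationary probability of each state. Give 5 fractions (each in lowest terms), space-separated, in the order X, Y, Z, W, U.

Answer: 6627/71387 17255/71387 13538/71387 19487/71387 14480/71387

Derivation:
The stationary distribution satisfies pi = pi * P, i.e.:
  pi_X = 1/15*pi_X + 1/15*pi_Y + 2/15*pi_Z + 1/15*pi_W + 2/15*pi_U
  pi_Y = 1/15*pi_X + 1/15*pi_Y + 1/5*pi_Z + 7/15*pi_W + 4/15*pi_U
  pi_Z = 2/15*pi_X + 1/3*pi_Y + 1/5*pi_Z + 1/15*pi_W + 1/5*pi_U
  pi_W = 3/5*pi_X + 4/15*pi_Y + 2/5*pi_Z + 2/15*pi_W + 1/5*pi_U
  pi_U = 2/15*pi_X + 4/15*pi_Y + 1/15*pi_Z + 4/15*pi_W + 1/5*pi_U
with normalization: pi_X + pi_Y + pi_Z + pi_W + pi_U = 1.

Using the first 4 balance equations plus normalization, the linear system A*pi = b is:
  [-14/15, 1/15, 2/15, 1/15, 2/15] . pi = 0
  [1/15, -14/15, 1/5, 7/15, 4/15] . pi = 0
  [2/15, 1/3, -4/5, 1/15, 1/5] . pi = 0
  [3/5, 4/15, 2/5, -13/15, 1/5] . pi = 0
  [1, 1, 1, 1, 1] . pi = 1

Solving yields:
  pi_X = 6627/71387
  pi_Y = 17255/71387
  pi_Z = 13538/71387
  pi_W = 19487/71387
  pi_U = 14480/71387

Verification (pi * P):
  6627/71387*1/15 + 17255/71387*1/15 + 13538/71387*2/15 + 19487/71387*1/15 + 14480/71387*2/15 = 6627/71387 = pi_X  (ok)
  6627/71387*1/15 + 17255/71387*1/15 + 13538/71387*1/5 + 19487/71387*7/15 + 14480/71387*4/15 = 17255/71387 = pi_Y  (ok)
  6627/71387*2/15 + 17255/71387*1/3 + 13538/71387*1/5 + 19487/71387*1/15 + 14480/71387*1/5 = 13538/71387 = pi_Z  (ok)
  6627/71387*3/5 + 17255/71387*4/15 + 13538/71387*2/5 + 19487/71387*2/15 + 14480/71387*1/5 = 19487/71387 = pi_W  (ok)
  6627/71387*2/15 + 17255/71387*4/15 + 13538/71387*1/15 + 19487/71387*4/15 + 14480/71387*1/5 = 14480/71387 = pi_U  (ok)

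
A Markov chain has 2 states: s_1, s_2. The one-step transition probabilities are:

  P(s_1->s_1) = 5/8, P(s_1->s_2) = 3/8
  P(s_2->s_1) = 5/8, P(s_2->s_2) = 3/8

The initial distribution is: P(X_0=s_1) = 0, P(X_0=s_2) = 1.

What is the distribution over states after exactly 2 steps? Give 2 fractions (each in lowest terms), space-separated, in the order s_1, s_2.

Propagating the distribution step by step (d_{t+1} = d_t * P):
d_0 = (s_1=0, s_2=1)
  d_1[s_1] = 0*5/8 + 1*5/8 = 5/8
  d_1[s_2] = 0*3/8 + 1*3/8 = 3/8
d_1 = (s_1=5/8, s_2=3/8)
  d_2[s_1] = 5/8*5/8 + 3/8*5/8 = 5/8
  d_2[s_2] = 5/8*3/8 + 3/8*3/8 = 3/8
d_2 = (s_1=5/8, s_2=3/8)

Answer: 5/8 3/8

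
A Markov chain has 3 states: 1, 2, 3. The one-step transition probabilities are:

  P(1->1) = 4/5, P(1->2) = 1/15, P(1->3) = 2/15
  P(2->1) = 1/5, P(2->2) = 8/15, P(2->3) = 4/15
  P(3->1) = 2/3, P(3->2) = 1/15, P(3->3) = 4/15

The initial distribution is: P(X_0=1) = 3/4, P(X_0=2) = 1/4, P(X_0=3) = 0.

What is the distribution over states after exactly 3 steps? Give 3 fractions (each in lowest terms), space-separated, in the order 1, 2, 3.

Answer: 1027/1500 1859/13500 1199/6750

Derivation:
Propagating the distribution step by step (d_{t+1} = d_t * P):
d_0 = (1=3/4, 2=1/4, 3=0)
  d_1[1] = 3/4*4/5 + 1/4*1/5 + 0*2/3 = 13/20
  d_1[2] = 3/4*1/15 + 1/4*8/15 + 0*1/15 = 11/60
  d_1[3] = 3/4*2/15 + 1/4*4/15 + 0*4/15 = 1/6
d_1 = (1=13/20, 2=11/60, 3=1/6)
  d_2[1] = 13/20*4/5 + 11/60*1/5 + 1/6*2/3 = 601/900
  d_2[2] = 13/20*1/15 + 11/60*8/15 + 1/6*1/15 = 137/900
  d_2[3] = 13/20*2/15 + 11/60*4/15 + 1/6*4/15 = 9/50
d_2 = (1=601/900, 2=137/900, 3=9/50)
  d_3[1] = 601/900*4/5 + 137/900*1/5 + 9/50*2/3 = 1027/1500
  d_3[2] = 601/900*1/15 + 137/900*8/15 + 9/50*1/15 = 1859/13500
  d_3[3] = 601/900*2/15 + 137/900*4/15 + 9/50*4/15 = 1199/6750
d_3 = (1=1027/1500, 2=1859/13500, 3=1199/6750)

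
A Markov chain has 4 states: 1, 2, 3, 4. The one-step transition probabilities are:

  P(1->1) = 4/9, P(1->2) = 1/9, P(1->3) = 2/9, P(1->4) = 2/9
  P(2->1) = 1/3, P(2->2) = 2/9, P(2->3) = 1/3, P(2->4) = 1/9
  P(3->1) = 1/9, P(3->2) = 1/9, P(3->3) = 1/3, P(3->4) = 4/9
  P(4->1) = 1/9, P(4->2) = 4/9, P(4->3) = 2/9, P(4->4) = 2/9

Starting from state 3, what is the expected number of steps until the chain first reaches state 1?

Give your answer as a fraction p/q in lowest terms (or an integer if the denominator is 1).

Answer: 873/143

Derivation:
Let h_i = expected steps to first reach 1 from state i.
Boundary: h_1 = 0.
First-step equations for the other states:
  h_2 = 1 + 1/3*h_1 + 2/9*h_2 + 1/3*h_3 + 1/9*h_4
  h_3 = 1 + 1/9*h_1 + 1/9*h_2 + 1/3*h_3 + 4/9*h_4
  h_4 = 1 + 1/9*h_1 + 4/9*h_2 + 2/9*h_3 + 2/9*h_4

Substituting h_1 = 0 and rearranging gives the linear system (I - Q) h = 1:
  [7/9, -1/3, -1/9] . (h_2, h_3, h_4) = 1
  [-1/9, 2/3, -4/9] . (h_2, h_3, h_4) = 1
  [-4/9, -2/9, 7/9] . (h_2, h_3, h_4) = 1

Solving yields:
  h_2 = 675/143
  h_3 = 873/143
  h_4 = 63/11

Starting state is 3, so the expected hitting time is h_3 = 873/143.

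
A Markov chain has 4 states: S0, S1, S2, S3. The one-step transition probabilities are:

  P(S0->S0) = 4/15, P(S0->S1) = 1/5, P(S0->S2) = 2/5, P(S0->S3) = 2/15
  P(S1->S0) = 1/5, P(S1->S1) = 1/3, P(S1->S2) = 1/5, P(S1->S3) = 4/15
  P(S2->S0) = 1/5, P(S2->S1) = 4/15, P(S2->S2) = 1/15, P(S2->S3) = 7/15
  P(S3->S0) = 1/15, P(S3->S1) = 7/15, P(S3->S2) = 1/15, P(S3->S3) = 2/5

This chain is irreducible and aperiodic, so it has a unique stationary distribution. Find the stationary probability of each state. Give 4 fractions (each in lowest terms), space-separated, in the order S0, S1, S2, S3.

Answer: 31/184 63/184 31/184 59/184

Derivation:
The stationary distribution satisfies pi = pi * P, i.e.:
  pi_S0 = 4/15*pi_S0 + 1/5*pi_S1 + 1/5*pi_S2 + 1/15*pi_S3
  pi_S1 = 1/5*pi_S0 + 1/3*pi_S1 + 4/15*pi_S2 + 7/15*pi_S3
  pi_S2 = 2/5*pi_S0 + 1/5*pi_S1 + 1/15*pi_S2 + 1/15*pi_S3
  pi_S3 = 2/15*pi_S0 + 4/15*pi_S1 + 7/15*pi_S2 + 2/5*pi_S3
with normalization: pi_S0 + pi_S1 + pi_S2 + pi_S3 = 1.

Using the first 3 balance equations plus normalization, the linear system A*pi = b is:
  [-11/15, 1/5, 1/5, 1/15] . pi = 0
  [1/5, -2/3, 4/15, 7/15] . pi = 0
  [2/5, 1/5, -14/15, 1/15] . pi = 0
  [1, 1, 1, 1] . pi = 1

Solving yields:
  pi_S0 = 31/184
  pi_S1 = 63/184
  pi_S2 = 31/184
  pi_S3 = 59/184

Verification (pi * P):
  31/184*4/15 + 63/184*1/5 + 31/184*1/5 + 59/184*1/15 = 31/184 = pi_S0  (ok)
  31/184*1/5 + 63/184*1/3 + 31/184*4/15 + 59/184*7/15 = 63/184 = pi_S1  (ok)
  31/184*2/5 + 63/184*1/5 + 31/184*1/15 + 59/184*1/15 = 31/184 = pi_S2  (ok)
  31/184*2/15 + 63/184*4/15 + 31/184*7/15 + 59/184*2/5 = 59/184 = pi_S3  (ok)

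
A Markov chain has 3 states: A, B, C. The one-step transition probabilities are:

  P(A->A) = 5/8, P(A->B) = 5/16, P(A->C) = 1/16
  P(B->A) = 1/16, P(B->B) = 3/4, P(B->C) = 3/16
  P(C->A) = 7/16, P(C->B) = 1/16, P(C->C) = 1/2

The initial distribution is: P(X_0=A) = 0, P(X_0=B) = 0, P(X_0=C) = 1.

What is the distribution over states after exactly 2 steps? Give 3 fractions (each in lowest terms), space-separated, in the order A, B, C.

Propagating the distribution step by step (d_{t+1} = d_t * P):
d_0 = (A=0, B=0, C=1)
  d_1[A] = 0*5/8 + 0*1/16 + 1*7/16 = 7/16
  d_1[B] = 0*5/16 + 0*3/4 + 1*1/16 = 1/16
  d_1[C] = 0*1/16 + 0*3/16 + 1*1/2 = 1/2
d_1 = (A=7/16, B=1/16, C=1/2)
  d_2[A] = 7/16*5/8 + 1/16*1/16 + 1/2*7/16 = 127/256
  d_2[B] = 7/16*5/16 + 1/16*3/4 + 1/2*1/16 = 55/256
  d_2[C] = 7/16*1/16 + 1/16*3/16 + 1/2*1/2 = 37/128
d_2 = (A=127/256, B=55/256, C=37/128)

Answer: 127/256 55/256 37/128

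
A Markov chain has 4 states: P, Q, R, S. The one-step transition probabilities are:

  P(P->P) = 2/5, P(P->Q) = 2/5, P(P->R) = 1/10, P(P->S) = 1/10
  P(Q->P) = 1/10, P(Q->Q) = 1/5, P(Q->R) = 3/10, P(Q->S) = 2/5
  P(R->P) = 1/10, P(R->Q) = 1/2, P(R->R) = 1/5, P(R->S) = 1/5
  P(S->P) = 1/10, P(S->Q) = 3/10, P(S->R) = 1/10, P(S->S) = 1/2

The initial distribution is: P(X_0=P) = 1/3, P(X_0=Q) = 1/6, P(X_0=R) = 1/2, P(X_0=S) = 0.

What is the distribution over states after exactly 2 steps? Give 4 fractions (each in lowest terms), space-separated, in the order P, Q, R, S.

Answer: 4/25 63/200 121/600 97/300

Derivation:
Propagating the distribution step by step (d_{t+1} = d_t * P):
d_0 = (P=1/3, Q=1/6, R=1/2, S=0)
  d_1[P] = 1/3*2/5 + 1/6*1/10 + 1/2*1/10 + 0*1/10 = 1/5
  d_1[Q] = 1/3*2/5 + 1/6*1/5 + 1/2*1/2 + 0*3/10 = 5/12
  d_1[R] = 1/3*1/10 + 1/6*3/10 + 1/2*1/5 + 0*1/10 = 11/60
  d_1[S] = 1/3*1/10 + 1/6*2/5 + 1/2*1/5 + 0*1/2 = 1/5
d_1 = (P=1/5, Q=5/12, R=11/60, S=1/5)
  d_2[P] = 1/5*2/5 + 5/12*1/10 + 11/60*1/10 + 1/5*1/10 = 4/25
  d_2[Q] = 1/5*2/5 + 5/12*1/5 + 11/60*1/2 + 1/5*3/10 = 63/200
  d_2[R] = 1/5*1/10 + 5/12*3/10 + 11/60*1/5 + 1/5*1/10 = 121/600
  d_2[S] = 1/5*1/10 + 5/12*2/5 + 11/60*1/5 + 1/5*1/2 = 97/300
d_2 = (P=4/25, Q=63/200, R=121/600, S=97/300)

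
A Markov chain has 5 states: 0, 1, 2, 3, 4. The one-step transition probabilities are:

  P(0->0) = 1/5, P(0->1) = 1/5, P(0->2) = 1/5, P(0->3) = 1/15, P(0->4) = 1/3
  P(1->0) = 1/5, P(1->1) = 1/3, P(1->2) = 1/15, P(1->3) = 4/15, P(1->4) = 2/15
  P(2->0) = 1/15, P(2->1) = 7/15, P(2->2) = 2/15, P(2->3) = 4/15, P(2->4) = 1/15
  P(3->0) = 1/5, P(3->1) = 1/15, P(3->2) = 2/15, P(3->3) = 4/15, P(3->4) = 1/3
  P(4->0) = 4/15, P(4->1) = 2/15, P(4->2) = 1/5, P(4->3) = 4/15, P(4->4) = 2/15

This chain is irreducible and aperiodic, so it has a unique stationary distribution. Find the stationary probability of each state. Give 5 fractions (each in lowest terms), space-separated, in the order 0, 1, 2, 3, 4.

Answer: 9371/48177 10811/48177 44/303 10973/48177 1114/5353

Derivation:
The stationary distribution satisfies pi = pi * P, i.e.:
  pi_0 = 1/5*pi_0 + 1/5*pi_1 + 1/15*pi_2 + 1/5*pi_3 + 4/15*pi_4
  pi_1 = 1/5*pi_0 + 1/3*pi_1 + 7/15*pi_2 + 1/15*pi_3 + 2/15*pi_4
  pi_2 = 1/5*pi_0 + 1/15*pi_1 + 2/15*pi_2 + 2/15*pi_3 + 1/5*pi_4
  pi_3 = 1/15*pi_0 + 4/15*pi_1 + 4/15*pi_2 + 4/15*pi_3 + 4/15*pi_4
  pi_4 = 1/3*pi_0 + 2/15*pi_1 + 1/15*pi_2 + 1/3*pi_3 + 2/15*pi_4
with normalization: pi_0 + pi_1 + pi_2 + pi_3 + pi_4 = 1.

Using the first 4 balance equations plus normalization, the linear system A*pi = b is:
  [-4/5, 1/5, 1/15, 1/5, 4/15] . pi = 0
  [1/5, -2/3, 7/15, 1/15, 2/15] . pi = 0
  [1/5, 1/15, -13/15, 2/15, 1/5] . pi = 0
  [1/15, 4/15, 4/15, -11/15, 4/15] . pi = 0
  [1, 1, 1, 1, 1] . pi = 1

Solving yields:
  pi_0 = 9371/48177
  pi_1 = 10811/48177
  pi_2 = 44/303
  pi_3 = 10973/48177
  pi_4 = 1114/5353

Verification (pi * P):
  9371/48177*1/5 + 10811/48177*1/5 + 44/303*1/15 + 10973/48177*1/5 + 1114/5353*4/15 = 9371/48177 = pi_0  (ok)
  9371/48177*1/5 + 10811/48177*1/3 + 44/303*7/15 + 10973/48177*1/15 + 1114/5353*2/15 = 10811/48177 = pi_1  (ok)
  9371/48177*1/5 + 10811/48177*1/15 + 44/303*2/15 + 10973/48177*2/15 + 1114/5353*1/5 = 44/303 = pi_2  (ok)
  9371/48177*1/15 + 10811/48177*4/15 + 44/303*4/15 + 10973/48177*4/15 + 1114/5353*4/15 = 10973/48177 = pi_3  (ok)
  9371/48177*1/3 + 10811/48177*2/15 + 44/303*1/15 + 10973/48177*1/3 + 1114/5353*2/15 = 1114/5353 = pi_4  (ok)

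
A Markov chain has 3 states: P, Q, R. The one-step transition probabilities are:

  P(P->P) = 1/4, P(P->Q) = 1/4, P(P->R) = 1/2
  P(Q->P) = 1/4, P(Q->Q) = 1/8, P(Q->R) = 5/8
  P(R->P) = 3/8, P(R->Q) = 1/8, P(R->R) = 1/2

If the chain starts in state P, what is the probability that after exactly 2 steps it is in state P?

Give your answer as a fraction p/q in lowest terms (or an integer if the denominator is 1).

Computing P^2 by repeated multiplication:
P^1 =
  P: [1/4, 1/4, 1/2]
  Q: [1/4, 1/8, 5/8]
  R: [3/8, 1/8, 1/2]
P^2 =
  P: [5/16, 5/32, 17/32]
  Q: [21/64, 5/32, 33/64]
  R: [5/16, 11/64, 33/64]

(P^2)[P -> P] = 5/16

Answer: 5/16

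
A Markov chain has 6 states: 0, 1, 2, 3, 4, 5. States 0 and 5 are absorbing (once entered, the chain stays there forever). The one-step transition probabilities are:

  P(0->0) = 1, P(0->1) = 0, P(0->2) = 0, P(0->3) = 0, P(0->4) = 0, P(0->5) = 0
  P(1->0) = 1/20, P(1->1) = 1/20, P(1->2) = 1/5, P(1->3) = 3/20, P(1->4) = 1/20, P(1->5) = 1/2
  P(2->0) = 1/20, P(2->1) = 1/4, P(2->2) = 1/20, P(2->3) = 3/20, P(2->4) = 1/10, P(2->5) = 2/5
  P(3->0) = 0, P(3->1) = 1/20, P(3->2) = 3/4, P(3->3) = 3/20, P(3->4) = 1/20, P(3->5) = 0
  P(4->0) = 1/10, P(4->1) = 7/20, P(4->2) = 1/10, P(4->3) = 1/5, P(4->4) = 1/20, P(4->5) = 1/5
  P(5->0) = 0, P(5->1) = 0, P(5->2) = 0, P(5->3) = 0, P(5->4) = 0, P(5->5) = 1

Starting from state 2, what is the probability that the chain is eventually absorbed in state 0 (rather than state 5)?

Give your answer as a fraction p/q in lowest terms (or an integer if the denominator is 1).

Answer: 9379/78649

Derivation:
Let a_i = P(absorbed in 0 | start in state i).
Boundary conditions: a_0 = 1, a_5 = 0.
For each transient state i, a_i = sum_j P(i->j) * a_j:
  a_1 = 1/20*a_0 + 1/20*a_1 + 1/5*a_2 + 3/20*a_3 + 1/20*a_4 + 1/2*a_5
  a_2 = 1/20*a_0 + 1/4*a_1 + 1/20*a_2 + 3/20*a_3 + 1/10*a_4 + 2/5*a_5
  a_3 = 0*a_0 + 1/20*a_1 + 3/4*a_2 + 3/20*a_3 + 1/20*a_4 + 0*a_5
  a_4 = 1/10*a_0 + 7/20*a_1 + 1/10*a_2 + 1/5*a_3 + 1/20*a_4 + 1/5*a_5

Substituting a_0 = 1 and a_5 = 0, rearrange to (I - Q) a = r where r[i] = P(i -> 0):
  [19/20, -1/5, -3/20, -1/20] . (a_1, a_2, a_3, a_4) = 1/20
  [-1/4, 19/20, -3/20, -1/10] . (a_1, a_2, a_3, a_4) = 1/20
  [-1/20, -3/4, 17/20, -1/20] . (a_1, a_2, a_3, a_4) = 0
  [-7/20, -1/10, -1/5, 19/20] . (a_1, a_2, a_3, a_4) = 1/10

Solving yields:
  a_1 = 8389/78649
  a_2 = 9379/78649
  a_3 = 9615/78649
  a_4 = 14381/78649

Starting state is 2, so the absorption probability is a_2 = 9379/78649.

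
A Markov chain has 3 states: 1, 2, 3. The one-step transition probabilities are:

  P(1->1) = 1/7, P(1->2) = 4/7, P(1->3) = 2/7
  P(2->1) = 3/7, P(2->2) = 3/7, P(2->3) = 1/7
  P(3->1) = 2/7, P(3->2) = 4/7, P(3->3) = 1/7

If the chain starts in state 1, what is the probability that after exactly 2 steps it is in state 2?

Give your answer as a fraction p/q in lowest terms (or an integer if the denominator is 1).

Answer: 24/49

Derivation:
Computing P^2 by repeated multiplication:
P^1 =
  1: [1/7, 4/7, 2/7]
  2: [3/7, 3/7, 1/7]
  3: [2/7, 4/7, 1/7]
P^2 =
  1: [17/49, 24/49, 8/49]
  2: [2/7, 25/49, 10/49]
  3: [16/49, 24/49, 9/49]

(P^2)[1 -> 2] = 24/49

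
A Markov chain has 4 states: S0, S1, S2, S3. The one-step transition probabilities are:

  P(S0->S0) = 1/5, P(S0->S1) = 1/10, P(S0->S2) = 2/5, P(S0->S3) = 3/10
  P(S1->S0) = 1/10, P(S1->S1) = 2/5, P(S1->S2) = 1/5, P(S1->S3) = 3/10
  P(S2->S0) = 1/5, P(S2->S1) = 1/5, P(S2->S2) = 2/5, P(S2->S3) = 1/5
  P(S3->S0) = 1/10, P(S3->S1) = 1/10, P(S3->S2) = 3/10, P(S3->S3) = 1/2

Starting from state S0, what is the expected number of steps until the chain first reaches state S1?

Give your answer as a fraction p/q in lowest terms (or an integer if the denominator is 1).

Answer: 395/54

Derivation:
Let h_i = expected steps to first reach S1 from state i.
Boundary: h_S1 = 0.
First-step equations for the other states:
  h_S0 = 1 + 1/5*h_S0 + 1/10*h_S1 + 2/5*h_S2 + 3/10*h_S3
  h_S2 = 1 + 1/5*h_S0 + 1/5*h_S1 + 2/5*h_S2 + 1/5*h_S3
  h_S3 = 1 + 1/10*h_S0 + 1/10*h_S1 + 3/10*h_S2 + 1/2*h_S3

Substituting h_S1 = 0 and rearranging gives the linear system (I - Q) h = 1:
  [4/5, -2/5, -3/10] . (h_S0, h_S2, h_S3) = 1
  [-1/5, 3/5, -1/5] . (h_S0, h_S2, h_S3) = 1
  [-1/10, -3/10, 1/2] . (h_S0, h_S2, h_S3) = 1

Solving yields:
  h_S0 = 395/54
  h_S2 = 355/54
  h_S3 = 200/27

Starting state is S0, so the expected hitting time is h_S0 = 395/54.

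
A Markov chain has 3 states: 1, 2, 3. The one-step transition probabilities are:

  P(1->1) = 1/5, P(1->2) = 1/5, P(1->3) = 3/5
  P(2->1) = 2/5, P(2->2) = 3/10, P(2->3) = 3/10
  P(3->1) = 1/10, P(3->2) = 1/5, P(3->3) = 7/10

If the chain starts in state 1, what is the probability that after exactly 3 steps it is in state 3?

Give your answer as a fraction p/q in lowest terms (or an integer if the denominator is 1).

Answer: 297/500

Derivation:
Computing P^3 by repeated multiplication:
P^1 =
  1: [1/5, 1/5, 3/5]
  2: [2/5, 3/10, 3/10]
  3: [1/10, 1/5, 7/10]
P^2 =
  1: [9/50, 11/50, 3/5]
  2: [23/100, 23/100, 27/50]
  3: [17/100, 11/50, 61/100]
P^3 =
  1: [23/125, 111/500, 297/500]
  2: [24/125, 223/1000, 117/200]
  3: [183/1000, 111/500, 119/200]

(P^3)[1 -> 3] = 297/500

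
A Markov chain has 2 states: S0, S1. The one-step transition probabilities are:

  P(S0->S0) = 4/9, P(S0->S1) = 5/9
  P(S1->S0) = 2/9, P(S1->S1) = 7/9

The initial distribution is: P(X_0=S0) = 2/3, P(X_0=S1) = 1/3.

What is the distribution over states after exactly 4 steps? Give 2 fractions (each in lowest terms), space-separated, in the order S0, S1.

Answer: 5642/19683 14041/19683

Derivation:
Propagating the distribution step by step (d_{t+1} = d_t * P):
d_0 = (S0=2/3, S1=1/3)
  d_1[S0] = 2/3*4/9 + 1/3*2/9 = 10/27
  d_1[S1] = 2/3*5/9 + 1/3*7/9 = 17/27
d_1 = (S0=10/27, S1=17/27)
  d_2[S0] = 10/27*4/9 + 17/27*2/9 = 74/243
  d_2[S1] = 10/27*5/9 + 17/27*7/9 = 169/243
d_2 = (S0=74/243, S1=169/243)
  d_3[S0] = 74/243*4/9 + 169/243*2/9 = 634/2187
  d_3[S1] = 74/243*5/9 + 169/243*7/9 = 1553/2187
d_3 = (S0=634/2187, S1=1553/2187)
  d_4[S0] = 634/2187*4/9 + 1553/2187*2/9 = 5642/19683
  d_4[S1] = 634/2187*5/9 + 1553/2187*7/9 = 14041/19683
d_4 = (S0=5642/19683, S1=14041/19683)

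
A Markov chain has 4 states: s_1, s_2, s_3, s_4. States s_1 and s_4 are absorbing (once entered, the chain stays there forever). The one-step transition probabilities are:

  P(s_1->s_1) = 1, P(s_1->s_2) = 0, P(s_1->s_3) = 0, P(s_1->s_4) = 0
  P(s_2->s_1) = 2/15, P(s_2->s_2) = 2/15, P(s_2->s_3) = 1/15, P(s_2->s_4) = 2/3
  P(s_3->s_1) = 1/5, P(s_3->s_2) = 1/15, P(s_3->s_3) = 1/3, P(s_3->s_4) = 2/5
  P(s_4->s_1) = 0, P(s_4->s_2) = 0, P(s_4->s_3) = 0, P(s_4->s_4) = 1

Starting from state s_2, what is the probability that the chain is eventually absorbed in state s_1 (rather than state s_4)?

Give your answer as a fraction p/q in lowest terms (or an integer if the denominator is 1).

Answer: 23/129

Derivation:
Let a_i = P(absorbed in s_1 | start in state i).
Boundary conditions: a_s_1 = 1, a_s_4 = 0.
For each transient state i, a_i = sum_j P(i->j) * a_j:
  a_s_2 = 2/15*a_s_1 + 2/15*a_s_2 + 1/15*a_s_3 + 2/3*a_s_4
  a_s_3 = 1/5*a_s_1 + 1/15*a_s_2 + 1/3*a_s_3 + 2/5*a_s_4

Substituting a_s_1 = 1 and a_s_4 = 0, rearrange to (I - Q) a = r where r[i] = P(i -> s_1):
  [13/15, -1/15] . (a_s_2, a_s_3) = 2/15
  [-1/15, 2/3] . (a_s_2, a_s_3) = 1/5

Solving yields:
  a_s_2 = 23/129
  a_s_3 = 41/129

Starting state is s_2, so the absorption probability is a_s_2 = 23/129.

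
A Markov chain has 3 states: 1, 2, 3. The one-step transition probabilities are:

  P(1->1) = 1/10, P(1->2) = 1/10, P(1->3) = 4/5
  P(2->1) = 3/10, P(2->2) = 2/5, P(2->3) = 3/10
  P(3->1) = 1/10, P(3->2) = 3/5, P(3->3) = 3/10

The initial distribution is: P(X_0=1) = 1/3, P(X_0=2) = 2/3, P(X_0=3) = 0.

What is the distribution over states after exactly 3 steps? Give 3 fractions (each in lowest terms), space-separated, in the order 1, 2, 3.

Propagating the distribution step by step (d_{t+1} = d_t * P):
d_0 = (1=1/3, 2=2/3, 3=0)
  d_1[1] = 1/3*1/10 + 2/3*3/10 + 0*1/10 = 7/30
  d_1[2] = 1/3*1/10 + 2/3*2/5 + 0*3/5 = 3/10
  d_1[3] = 1/3*4/5 + 2/3*3/10 + 0*3/10 = 7/15
d_1 = (1=7/30, 2=3/10, 3=7/15)
  d_2[1] = 7/30*1/10 + 3/10*3/10 + 7/15*1/10 = 4/25
  d_2[2] = 7/30*1/10 + 3/10*2/5 + 7/15*3/5 = 127/300
  d_2[3] = 7/30*4/5 + 3/10*3/10 + 7/15*3/10 = 5/12
d_2 = (1=4/25, 2=127/300, 3=5/12)
  d_3[1] = 4/25*1/10 + 127/300*3/10 + 5/12*1/10 = 277/1500
  d_3[2] = 4/25*1/10 + 127/300*2/5 + 5/12*3/5 = 653/1500
  d_3[3] = 4/25*4/5 + 127/300*3/10 + 5/12*3/10 = 19/50
d_3 = (1=277/1500, 2=653/1500, 3=19/50)

Answer: 277/1500 653/1500 19/50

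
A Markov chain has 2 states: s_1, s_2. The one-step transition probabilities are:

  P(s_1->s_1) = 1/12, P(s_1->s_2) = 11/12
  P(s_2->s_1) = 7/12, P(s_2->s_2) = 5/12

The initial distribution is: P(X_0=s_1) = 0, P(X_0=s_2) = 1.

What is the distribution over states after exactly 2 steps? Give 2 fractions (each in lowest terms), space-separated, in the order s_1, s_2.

Propagating the distribution step by step (d_{t+1} = d_t * P):
d_0 = (s_1=0, s_2=1)
  d_1[s_1] = 0*1/12 + 1*7/12 = 7/12
  d_1[s_2] = 0*11/12 + 1*5/12 = 5/12
d_1 = (s_1=7/12, s_2=5/12)
  d_2[s_1] = 7/12*1/12 + 5/12*7/12 = 7/24
  d_2[s_2] = 7/12*11/12 + 5/12*5/12 = 17/24
d_2 = (s_1=7/24, s_2=17/24)

Answer: 7/24 17/24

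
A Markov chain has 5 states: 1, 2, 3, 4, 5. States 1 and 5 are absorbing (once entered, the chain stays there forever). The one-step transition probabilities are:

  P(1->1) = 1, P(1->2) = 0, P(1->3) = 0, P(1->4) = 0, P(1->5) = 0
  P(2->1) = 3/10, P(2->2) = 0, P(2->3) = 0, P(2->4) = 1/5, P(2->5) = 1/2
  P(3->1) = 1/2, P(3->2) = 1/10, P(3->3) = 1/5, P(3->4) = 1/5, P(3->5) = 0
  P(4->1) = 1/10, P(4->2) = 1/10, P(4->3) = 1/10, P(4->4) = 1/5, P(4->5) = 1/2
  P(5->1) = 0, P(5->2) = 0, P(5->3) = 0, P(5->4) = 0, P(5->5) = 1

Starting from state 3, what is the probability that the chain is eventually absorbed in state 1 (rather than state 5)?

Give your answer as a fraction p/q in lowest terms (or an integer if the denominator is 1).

Answer: 221/301

Derivation:
Let a_i = P(absorbed in 1 | start in state i).
Boundary conditions: a_1 = 1, a_5 = 0.
For each transient state i, a_i = sum_j P(i->j) * a_j:
  a_2 = 3/10*a_1 + 0*a_2 + 0*a_3 + 1/5*a_4 + 1/2*a_5
  a_3 = 1/2*a_1 + 1/10*a_2 + 1/5*a_3 + 1/5*a_4 + 0*a_5
  a_4 = 1/10*a_1 + 1/10*a_2 + 1/10*a_3 + 1/5*a_4 + 1/2*a_5

Substituting a_1 = 1 and a_5 = 0, rearrange to (I - Q) a = r where r[i] = P(i -> 1):
  [1, 0, -1/5] . (a_2, a_3, a_4) = 3/10
  [-1/10, 4/5, -1/5] . (a_2, a_3, a_4) = 1/2
  [-1/10, -1/10, 4/5] . (a_2, a_3, a_4) = 1/10

Solving yields:
  a_2 = 106/301
  a_3 = 221/301
  a_4 = 157/602

Starting state is 3, so the absorption probability is a_3 = 221/301.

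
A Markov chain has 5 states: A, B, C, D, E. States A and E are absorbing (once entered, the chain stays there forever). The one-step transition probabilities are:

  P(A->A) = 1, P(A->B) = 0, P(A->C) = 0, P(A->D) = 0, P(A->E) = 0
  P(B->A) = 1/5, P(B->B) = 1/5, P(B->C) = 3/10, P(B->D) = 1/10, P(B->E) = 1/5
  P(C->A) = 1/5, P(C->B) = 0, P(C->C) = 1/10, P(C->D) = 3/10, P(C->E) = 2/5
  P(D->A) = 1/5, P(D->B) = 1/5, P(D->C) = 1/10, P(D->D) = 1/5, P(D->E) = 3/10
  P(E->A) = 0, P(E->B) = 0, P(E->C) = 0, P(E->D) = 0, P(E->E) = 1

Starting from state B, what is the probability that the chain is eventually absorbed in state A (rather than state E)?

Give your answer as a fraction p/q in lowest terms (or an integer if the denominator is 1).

Let a_i = P(absorbed in A | start in state i).
Boundary conditions: a_A = 1, a_E = 0.
For each transient state i, a_i = sum_j P(i->j) * a_j:
  a_B = 1/5*a_A + 1/5*a_B + 3/10*a_C + 1/10*a_D + 1/5*a_E
  a_C = 1/5*a_A + 0*a_B + 1/10*a_C + 3/10*a_D + 2/5*a_E
  a_D = 1/5*a_A + 1/5*a_B + 1/10*a_C + 1/5*a_D + 3/10*a_E

Substituting a_A = 1 and a_E = 0, rearrange to (I - Q) a = r where r[i] = P(i -> A):
  [4/5, -3/10, -1/10] . (a_B, a_C, a_D) = 1/5
  [0, 9/10, -3/10] . (a_B, a_C, a_D) = 1/5
  [-1/5, -1/10, 4/5] . (a_B, a_C, a_D) = 1/5

Solving yields:
  a_B = 56/129
  a_C = 46/129
  a_D = 52/129

Starting state is B, so the absorption probability is a_B = 56/129.

Answer: 56/129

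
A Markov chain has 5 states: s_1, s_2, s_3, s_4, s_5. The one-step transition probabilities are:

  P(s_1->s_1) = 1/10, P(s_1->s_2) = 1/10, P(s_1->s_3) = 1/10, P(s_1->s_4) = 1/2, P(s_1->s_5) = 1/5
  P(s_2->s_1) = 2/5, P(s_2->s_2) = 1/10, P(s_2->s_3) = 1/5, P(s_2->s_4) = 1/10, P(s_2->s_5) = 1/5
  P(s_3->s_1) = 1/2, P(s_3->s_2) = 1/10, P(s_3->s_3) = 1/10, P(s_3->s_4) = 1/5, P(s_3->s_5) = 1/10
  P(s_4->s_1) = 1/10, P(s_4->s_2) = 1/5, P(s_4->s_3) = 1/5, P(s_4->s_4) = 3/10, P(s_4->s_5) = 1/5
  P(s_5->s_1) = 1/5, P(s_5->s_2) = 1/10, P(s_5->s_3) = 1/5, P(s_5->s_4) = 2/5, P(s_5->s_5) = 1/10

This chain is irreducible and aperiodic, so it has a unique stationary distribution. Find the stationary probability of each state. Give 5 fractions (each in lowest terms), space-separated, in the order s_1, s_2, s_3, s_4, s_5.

Answer: 3119/14116 1861/14116 2283/14116 2247/7058 2359/14116

Derivation:
The stationary distribution satisfies pi = pi * P, i.e.:
  pi_s_1 = 1/10*pi_s_1 + 2/5*pi_s_2 + 1/2*pi_s_3 + 1/10*pi_s_4 + 1/5*pi_s_5
  pi_s_2 = 1/10*pi_s_1 + 1/10*pi_s_2 + 1/10*pi_s_3 + 1/5*pi_s_4 + 1/10*pi_s_5
  pi_s_3 = 1/10*pi_s_1 + 1/5*pi_s_2 + 1/10*pi_s_3 + 1/5*pi_s_4 + 1/5*pi_s_5
  pi_s_4 = 1/2*pi_s_1 + 1/10*pi_s_2 + 1/5*pi_s_3 + 3/10*pi_s_4 + 2/5*pi_s_5
  pi_s_5 = 1/5*pi_s_1 + 1/5*pi_s_2 + 1/10*pi_s_3 + 1/5*pi_s_4 + 1/10*pi_s_5
with normalization: pi_s_1 + pi_s_2 + pi_s_3 + pi_s_4 + pi_s_5 = 1.

Using the first 4 balance equations plus normalization, the linear system A*pi = b is:
  [-9/10, 2/5, 1/2, 1/10, 1/5] . pi = 0
  [1/10, -9/10, 1/10, 1/5, 1/10] . pi = 0
  [1/10, 1/5, -9/10, 1/5, 1/5] . pi = 0
  [1/2, 1/10, 1/5, -7/10, 2/5] . pi = 0
  [1, 1, 1, 1, 1] . pi = 1

Solving yields:
  pi_s_1 = 3119/14116
  pi_s_2 = 1861/14116
  pi_s_3 = 2283/14116
  pi_s_4 = 2247/7058
  pi_s_5 = 2359/14116

Verification (pi * P):
  3119/14116*1/10 + 1861/14116*2/5 + 2283/14116*1/2 + 2247/7058*1/10 + 2359/14116*1/5 = 3119/14116 = pi_s_1  (ok)
  3119/14116*1/10 + 1861/14116*1/10 + 2283/14116*1/10 + 2247/7058*1/5 + 2359/14116*1/10 = 1861/14116 = pi_s_2  (ok)
  3119/14116*1/10 + 1861/14116*1/5 + 2283/14116*1/10 + 2247/7058*1/5 + 2359/14116*1/5 = 2283/14116 = pi_s_3  (ok)
  3119/14116*1/2 + 1861/14116*1/10 + 2283/14116*1/5 + 2247/7058*3/10 + 2359/14116*2/5 = 2247/7058 = pi_s_4  (ok)
  3119/14116*1/5 + 1861/14116*1/5 + 2283/14116*1/10 + 2247/7058*1/5 + 2359/14116*1/10 = 2359/14116 = pi_s_5  (ok)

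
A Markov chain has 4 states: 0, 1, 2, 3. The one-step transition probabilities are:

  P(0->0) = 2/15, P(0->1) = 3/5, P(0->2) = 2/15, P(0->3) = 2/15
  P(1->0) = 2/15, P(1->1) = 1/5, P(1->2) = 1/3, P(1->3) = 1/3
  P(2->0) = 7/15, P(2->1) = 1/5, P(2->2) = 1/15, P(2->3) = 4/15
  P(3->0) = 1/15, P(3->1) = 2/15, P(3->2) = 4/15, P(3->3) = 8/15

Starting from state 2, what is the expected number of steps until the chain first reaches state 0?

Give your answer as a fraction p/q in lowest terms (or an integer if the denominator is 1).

Answer: 830/213

Derivation:
Let h_i = expected steps to first reach 0 from state i.
Boundary: h_0 = 0.
First-step equations for the other states:
  h_1 = 1 + 2/15*h_0 + 1/5*h_1 + 1/3*h_2 + 1/3*h_3
  h_2 = 1 + 7/15*h_0 + 1/5*h_1 + 1/15*h_2 + 4/15*h_3
  h_3 = 1 + 1/15*h_0 + 2/15*h_1 + 4/15*h_2 + 8/15*h_3

Substituting h_0 = 0 and rearranging gives the linear system (I - Q) h = 1:
  [4/5, -1/3, -1/3] . (h_1, h_2, h_3) = 1
  [-1/5, 14/15, -4/15] . (h_1, h_2, h_3) = 1
  [-2/15, -4/15, 7/15] . (h_1, h_2, h_3) = 1

Solving yields:
  h_1 = 1135/213
  h_2 = 830/213
  h_3 = 1255/213

Starting state is 2, so the expected hitting time is h_2 = 830/213.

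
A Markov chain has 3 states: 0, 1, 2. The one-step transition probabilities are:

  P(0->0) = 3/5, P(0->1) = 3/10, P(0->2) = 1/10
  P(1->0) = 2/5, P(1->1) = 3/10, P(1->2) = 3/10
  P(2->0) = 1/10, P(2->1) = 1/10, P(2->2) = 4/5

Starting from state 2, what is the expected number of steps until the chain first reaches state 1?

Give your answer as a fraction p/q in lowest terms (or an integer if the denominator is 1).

Let h_i = expected steps to first reach 1 from state i.
Boundary: h_1 = 0.
First-step equations for the other states:
  h_0 = 1 + 3/5*h_0 + 3/10*h_1 + 1/10*h_2
  h_2 = 1 + 1/10*h_0 + 1/10*h_1 + 4/5*h_2

Substituting h_1 = 0 and rearranging gives the linear system (I - Q) h = 1:
  [2/5, -1/10] . (h_0, h_2) = 1
  [-1/10, 1/5] . (h_0, h_2) = 1

Solving yields:
  h_0 = 30/7
  h_2 = 50/7

Starting state is 2, so the expected hitting time is h_2 = 50/7.

Answer: 50/7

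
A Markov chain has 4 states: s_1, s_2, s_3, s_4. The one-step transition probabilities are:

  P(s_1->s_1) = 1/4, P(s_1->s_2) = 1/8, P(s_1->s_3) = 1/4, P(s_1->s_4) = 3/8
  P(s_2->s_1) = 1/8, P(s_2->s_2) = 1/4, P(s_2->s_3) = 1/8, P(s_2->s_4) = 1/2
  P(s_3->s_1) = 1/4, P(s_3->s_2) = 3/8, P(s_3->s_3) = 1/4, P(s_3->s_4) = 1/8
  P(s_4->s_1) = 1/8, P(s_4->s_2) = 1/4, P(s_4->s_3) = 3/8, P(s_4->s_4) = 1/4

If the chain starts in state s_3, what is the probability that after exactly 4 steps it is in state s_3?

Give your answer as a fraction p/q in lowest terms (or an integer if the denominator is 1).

Computing P^4 by repeated multiplication:
P^1 =
  s_1: [1/4, 1/8, 1/4, 3/8]
  s_2: [1/8, 1/4, 1/8, 1/2]
  s_3: [1/4, 3/8, 1/4, 1/8]
  s_4: [1/8, 1/4, 3/8, 1/4]
P^2 =
  s_1: [3/16, 1/4, 9/32, 9/32]
  s_2: [5/32, 1/4, 9/32, 5/16]
  s_3: [3/16, 1/4, 7/32, 11/32]
  s_4: [3/16, 9/32, 1/4, 9/32]
P^3 =
  s_1: [47/256, 67/256, 65/256, 77/256]
  s_2: [23/128, 17/64, 33/128, 19/64]
  s_3: [45/256, 65/256, 67/256, 79/256]
  s_4: [23/128, 33/128, 1/4, 5/16]
P^4 =
  s_1: [23/128, 265/1024, 261/1024, 157/512]
  s_2: [23/128, 133/512, 65/256, 157/512]
  s_3: [23/128, 267/1024, 263/1024, 155/512]
  s_4: [183/1024, 265/1024, 263/1024, 313/1024]

(P^4)[s_3 -> s_3] = 263/1024

Answer: 263/1024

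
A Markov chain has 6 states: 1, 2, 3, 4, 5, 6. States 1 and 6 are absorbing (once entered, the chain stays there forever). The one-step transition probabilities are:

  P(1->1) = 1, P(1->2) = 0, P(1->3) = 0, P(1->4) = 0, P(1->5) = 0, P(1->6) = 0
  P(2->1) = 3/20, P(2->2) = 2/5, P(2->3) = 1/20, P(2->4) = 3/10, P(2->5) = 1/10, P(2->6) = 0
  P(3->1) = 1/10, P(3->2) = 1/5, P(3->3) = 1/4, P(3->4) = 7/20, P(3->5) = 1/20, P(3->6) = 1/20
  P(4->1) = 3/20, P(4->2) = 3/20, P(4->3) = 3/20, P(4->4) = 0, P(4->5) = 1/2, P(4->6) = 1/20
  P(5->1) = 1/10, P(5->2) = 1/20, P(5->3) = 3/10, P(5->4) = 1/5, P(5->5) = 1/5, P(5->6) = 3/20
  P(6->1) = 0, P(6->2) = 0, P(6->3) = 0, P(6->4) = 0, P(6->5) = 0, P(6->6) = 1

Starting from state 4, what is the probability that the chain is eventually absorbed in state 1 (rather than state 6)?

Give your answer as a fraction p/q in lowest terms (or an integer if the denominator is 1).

Let a_i = P(absorbed in 1 | start in state i).
Boundary conditions: a_1 = 1, a_6 = 0.
For each transient state i, a_i = sum_j P(i->j) * a_j:
  a_2 = 3/20*a_1 + 2/5*a_2 + 1/20*a_3 + 3/10*a_4 + 1/10*a_5 + 0*a_6
  a_3 = 1/10*a_1 + 1/5*a_2 + 1/4*a_3 + 7/20*a_4 + 1/20*a_5 + 1/20*a_6
  a_4 = 3/20*a_1 + 3/20*a_2 + 3/20*a_3 + 0*a_4 + 1/2*a_5 + 1/20*a_6
  a_5 = 1/10*a_1 + 1/20*a_2 + 3/10*a_3 + 1/5*a_4 + 1/5*a_5 + 3/20*a_6

Substituting a_1 = 1 and a_6 = 0, rearrange to (I - Q) a = r where r[i] = P(i -> 1):
  [3/5, -1/20, -3/10, -1/10] . (a_2, a_3, a_4, a_5) = 3/20
  [-1/5, 3/4, -7/20, -1/20] . (a_2, a_3, a_4, a_5) = 1/10
  [-3/20, -3/20, 1, -1/2] . (a_2, a_3, a_4, a_5) = 3/20
  [-1/20, -3/10, -1/5, 4/5] . (a_2, a_3, a_4, a_5) = 1/10

Solving yields:
  a_2 = 10312/14119
  a_3 = 9489/14119
  a_4 = 9225/14119
  a_5 = 1182/2017

Starting state is 4, so the absorption probability is a_4 = 9225/14119.

Answer: 9225/14119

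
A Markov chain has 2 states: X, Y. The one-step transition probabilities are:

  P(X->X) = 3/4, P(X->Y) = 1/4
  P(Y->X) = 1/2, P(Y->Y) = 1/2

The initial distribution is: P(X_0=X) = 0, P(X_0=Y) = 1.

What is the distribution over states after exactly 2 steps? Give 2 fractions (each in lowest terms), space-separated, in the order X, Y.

Propagating the distribution step by step (d_{t+1} = d_t * P):
d_0 = (X=0, Y=1)
  d_1[X] = 0*3/4 + 1*1/2 = 1/2
  d_1[Y] = 0*1/4 + 1*1/2 = 1/2
d_1 = (X=1/2, Y=1/2)
  d_2[X] = 1/2*3/4 + 1/2*1/2 = 5/8
  d_2[Y] = 1/2*1/4 + 1/2*1/2 = 3/8
d_2 = (X=5/8, Y=3/8)

Answer: 5/8 3/8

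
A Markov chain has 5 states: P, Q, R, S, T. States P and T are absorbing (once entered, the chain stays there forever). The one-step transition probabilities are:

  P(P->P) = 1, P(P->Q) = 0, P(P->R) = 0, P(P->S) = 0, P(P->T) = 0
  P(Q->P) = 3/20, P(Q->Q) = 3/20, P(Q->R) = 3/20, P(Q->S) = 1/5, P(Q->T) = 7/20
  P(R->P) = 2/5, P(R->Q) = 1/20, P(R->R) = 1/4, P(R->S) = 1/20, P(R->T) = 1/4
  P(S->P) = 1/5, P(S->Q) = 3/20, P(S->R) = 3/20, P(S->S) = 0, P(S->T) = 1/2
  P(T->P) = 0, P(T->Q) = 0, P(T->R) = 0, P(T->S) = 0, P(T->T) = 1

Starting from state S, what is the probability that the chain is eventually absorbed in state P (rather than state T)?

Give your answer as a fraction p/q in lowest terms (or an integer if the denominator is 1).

Let a_i = P(absorbed in P | start in state i).
Boundary conditions: a_P = 1, a_T = 0.
For each transient state i, a_i = sum_j P(i->j) * a_j:
  a_Q = 3/20*a_P + 3/20*a_Q + 3/20*a_R + 1/5*a_S + 7/20*a_T
  a_R = 2/5*a_P + 1/20*a_Q + 1/4*a_R + 1/20*a_S + 1/4*a_T
  a_S = 1/5*a_P + 3/20*a_Q + 3/20*a_R + 0*a_S + 1/2*a_T

Substituting a_P = 1 and a_T = 0, rearrange to (I - Q) a = r where r[i] = P(i -> P):
  [17/20, -3/20, -1/5] . (a_Q, a_R, a_S) = 3/20
  [-1/20, 3/4, -1/20] . (a_Q, a_R, a_S) = 2/5
  [-3/20, -3/20, 1] . (a_Q, a_R, a_S) = 1/5

Solving yields:
  a_Q = 191/532
  a_R = 2777/4788
  a_S = 136/399

Starting state is S, so the absorption probability is a_S = 136/399.

Answer: 136/399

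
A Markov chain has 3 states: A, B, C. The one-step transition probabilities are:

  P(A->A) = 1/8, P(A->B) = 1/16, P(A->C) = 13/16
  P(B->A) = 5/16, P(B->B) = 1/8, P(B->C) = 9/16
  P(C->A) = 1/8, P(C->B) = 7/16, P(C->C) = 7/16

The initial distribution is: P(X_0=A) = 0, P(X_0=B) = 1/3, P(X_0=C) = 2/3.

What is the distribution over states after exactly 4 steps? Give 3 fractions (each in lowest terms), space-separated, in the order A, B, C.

Answer: 5847/32768 27827/98304 6617/12288

Derivation:
Propagating the distribution step by step (d_{t+1} = d_t * P):
d_0 = (A=0, B=1/3, C=2/3)
  d_1[A] = 0*1/8 + 1/3*5/16 + 2/3*1/8 = 3/16
  d_1[B] = 0*1/16 + 1/3*1/8 + 2/3*7/16 = 1/3
  d_1[C] = 0*13/16 + 1/3*9/16 + 2/3*7/16 = 23/48
d_1 = (A=3/16, B=1/3, C=23/48)
  d_2[A] = 3/16*1/8 + 1/3*5/16 + 23/48*1/8 = 3/16
  d_2[B] = 3/16*1/16 + 1/3*1/8 + 23/48*7/16 = 101/384
  d_2[C] = 3/16*13/16 + 1/3*9/16 + 23/48*7/16 = 211/384
d_2 = (A=3/16, B=101/384, C=211/384)
  d_3[A] = 3/16*1/8 + 101/384*5/16 + 211/384*1/8 = 357/2048
  d_3[B] = 3/16*1/16 + 101/384*1/8 + 211/384*7/16 = 1751/6144
  d_3[C] = 3/16*13/16 + 101/384*9/16 + 211/384*7/16 = 1661/3072
d_3 = (A=357/2048, B=1751/6144, C=1661/3072)
  d_4[A] = 357/2048*1/8 + 1751/6144*5/16 + 1661/3072*1/8 = 5847/32768
  d_4[B] = 357/2048*1/16 + 1751/6144*1/8 + 1661/3072*7/16 = 27827/98304
  d_4[C] = 357/2048*13/16 + 1751/6144*9/16 + 1661/3072*7/16 = 6617/12288
d_4 = (A=5847/32768, B=27827/98304, C=6617/12288)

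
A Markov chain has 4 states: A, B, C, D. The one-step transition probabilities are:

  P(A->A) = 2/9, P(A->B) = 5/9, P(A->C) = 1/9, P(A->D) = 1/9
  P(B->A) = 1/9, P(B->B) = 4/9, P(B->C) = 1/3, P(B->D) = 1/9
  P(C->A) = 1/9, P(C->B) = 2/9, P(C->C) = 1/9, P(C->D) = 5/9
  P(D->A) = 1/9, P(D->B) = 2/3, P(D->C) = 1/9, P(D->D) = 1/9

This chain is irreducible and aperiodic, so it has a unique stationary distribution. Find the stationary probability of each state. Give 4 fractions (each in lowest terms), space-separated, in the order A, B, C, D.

Answer: 1/8 391/856 91/428 22/107

Derivation:
The stationary distribution satisfies pi = pi * P, i.e.:
  pi_A = 2/9*pi_A + 1/9*pi_B + 1/9*pi_C + 1/9*pi_D
  pi_B = 5/9*pi_A + 4/9*pi_B + 2/9*pi_C + 2/3*pi_D
  pi_C = 1/9*pi_A + 1/3*pi_B + 1/9*pi_C + 1/9*pi_D
  pi_D = 1/9*pi_A + 1/9*pi_B + 5/9*pi_C + 1/9*pi_D
with normalization: pi_A + pi_B + pi_C + pi_D = 1.

Using the first 3 balance equations plus normalization, the linear system A*pi = b is:
  [-7/9, 1/9, 1/9, 1/9] . pi = 0
  [5/9, -5/9, 2/9, 2/3] . pi = 0
  [1/9, 1/3, -8/9, 1/9] . pi = 0
  [1, 1, 1, 1] . pi = 1

Solving yields:
  pi_A = 1/8
  pi_B = 391/856
  pi_C = 91/428
  pi_D = 22/107

Verification (pi * P):
  1/8*2/9 + 391/856*1/9 + 91/428*1/9 + 22/107*1/9 = 1/8 = pi_A  (ok)
  1/8*5/9 + 391/856*4/9 + 91/428*2/9 + 22/107*2/3 = 391/856 = pi_B  (ok)
  1/8*1/9 + 391/856*1/3 + 91/428*1/9 + 22/107*1/9 = 91/428 = pi_C  (ok)
  1/8*1/9 + 391/856*1/9 + 91/428*5/9 + 22/107*1/9 = 22/107 = pi_D  (ok)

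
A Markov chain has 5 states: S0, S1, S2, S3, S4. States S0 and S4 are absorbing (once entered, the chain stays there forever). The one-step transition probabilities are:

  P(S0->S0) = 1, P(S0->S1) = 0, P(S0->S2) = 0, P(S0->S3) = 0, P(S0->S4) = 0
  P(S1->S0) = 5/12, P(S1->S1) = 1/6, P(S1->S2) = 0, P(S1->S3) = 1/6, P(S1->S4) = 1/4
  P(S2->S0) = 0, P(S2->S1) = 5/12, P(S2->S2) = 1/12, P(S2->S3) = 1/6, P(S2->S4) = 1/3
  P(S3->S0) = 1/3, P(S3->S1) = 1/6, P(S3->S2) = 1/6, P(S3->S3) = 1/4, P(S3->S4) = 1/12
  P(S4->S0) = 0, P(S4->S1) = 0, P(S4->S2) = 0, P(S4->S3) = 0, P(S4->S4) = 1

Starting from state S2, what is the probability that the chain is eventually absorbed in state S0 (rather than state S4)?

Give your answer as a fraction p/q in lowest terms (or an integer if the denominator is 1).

Answer: 365/886

Derivation:
Let a_i = P(absorbed in S0 | start in state i).
Boundary conditions: a_S0 = 1, a_S4 = 0.
For each transient state i, a_i = sum_j P(i->j) * a_j:
  a_S1 = 5/12*a_S0 + 1/6*a_S1 + 0*a_S2 + 1/6*a_S3 + 1/4*a_S4
  a_S2 = 0*a_S0 + 5/12*a_S1 + 1/12*a_S2 + 1/6*a_S3 + 1/3*a_S4
  a_S3 = 1/3*a_S0 + 1/6*a_S1 + 1/6*a_S2 + 1/4*a_S3 + 1/12*a_S4

Substituting a_S0 = 1 and a_S4 = 0, rearrange to (I - Q) a = r where r[i] = P(i -> S0):
  [5/6, 0, -1/6] . (a_S1, a_S2, a_S3) = 5/12
  [-5/12, 11/12, -1/6] . (a_S1, a_S2, a_S3) = 0
  [-1/6, -1/6, 3/4] . (a_S1, a_S2, a_S3) = 1/3

Solving yields:
  a_S1 = 563/886
  a_S2 = 365/886
  a_S3 = 300/443

Starting state is S2, so the absorption probability is a_S2 = 365/886.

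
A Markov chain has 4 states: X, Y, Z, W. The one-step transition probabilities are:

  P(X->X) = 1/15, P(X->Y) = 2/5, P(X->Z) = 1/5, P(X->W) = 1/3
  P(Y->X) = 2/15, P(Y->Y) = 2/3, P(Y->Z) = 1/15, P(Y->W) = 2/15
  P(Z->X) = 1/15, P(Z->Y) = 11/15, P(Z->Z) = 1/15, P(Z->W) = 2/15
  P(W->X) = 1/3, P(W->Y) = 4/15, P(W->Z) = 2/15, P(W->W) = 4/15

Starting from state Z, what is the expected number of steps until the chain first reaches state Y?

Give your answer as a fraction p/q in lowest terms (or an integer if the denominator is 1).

Answer: 915/559

Derivation:
Let h_i = expected steps to first reach Y from state i.
Boundary: h_Y = 0.
First-step equations for the other states:
  h_X = 1 + 1/15*h_X + 2/5*h_Y + 1/5*h_Z + 1/3*h_W
  h_Z = 1 + 1/15*h_X + 11/15*h_Y + 1/15*h_Z + 2/15*h_W
  h_W = 1 + 1/3*h_X + 4/15*h_Y + 2/15*h_Z + 4/15*h_W

Substituting h_Y = 0 and rearranging gives the linear system (I - Q) h = 1:
  [14/15, -1/5, -1/3] . (h_X, h_Z, h_W) = 1
  [-1/15, 14/15, -2/15] . (h_X, h_Z, h_W) = 1
  [-1/3, -2/15, 11/15] . (h_X, h_Z, h_W) = 1

Solving yields:
  h_X = 1345/559
  h_Z = 915/559
  h_W = 1540/559

Starting state is Z, so the expected hitting time is h_Z = 915/559.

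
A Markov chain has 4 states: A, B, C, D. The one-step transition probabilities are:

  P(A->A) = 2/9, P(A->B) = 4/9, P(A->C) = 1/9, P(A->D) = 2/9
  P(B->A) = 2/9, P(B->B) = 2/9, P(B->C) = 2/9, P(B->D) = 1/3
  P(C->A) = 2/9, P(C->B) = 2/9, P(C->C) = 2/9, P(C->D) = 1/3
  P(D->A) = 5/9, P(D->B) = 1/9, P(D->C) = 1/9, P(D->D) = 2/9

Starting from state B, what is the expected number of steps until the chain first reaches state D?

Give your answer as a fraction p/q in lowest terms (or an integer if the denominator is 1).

Answer: 81/25

Derivation:
Let h_i = expected steps to first reach D from state i.
Boundary: h_D = 0.
First-step equations for the other states:
  h_A = 1 + 2/9*h_A + 4/9*h_B + 1/9*h_C + 2/9*h_D
  h_B = 1 + 2/9*h_A + 2/9*h_B + 2/9*h_C + 1/3*h_D
  h_C = 1 + 2/9*h_A + 2/9*h_B + 2/9*h_C + 1/3*h_D

Substituting h_D = 0 and rearranging gives the linear system (I - Q) h = 1:
  [7/9, -4/9, -1/9] . (h_A, h_B, h_C) = 1
  [-2/9, 7/9, -2/9] . (h_A, h_B, h_C) = 1
  [-2/9, -2/9, 7/9] . (h_A, h_B, h_C) = 1

Solving yields:
  h_A = 18/5
  h_B = 81/25
  h_C = 81/25

Starting state is B, so the expected hitting time is h_B = 81/25.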